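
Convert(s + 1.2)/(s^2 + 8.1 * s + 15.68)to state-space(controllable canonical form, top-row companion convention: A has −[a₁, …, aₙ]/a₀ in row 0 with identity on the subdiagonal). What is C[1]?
Reachable canonical form: C = numerator coefficients (right-aligned, zero-padded to length n).
num = s + 1.2, C = [[1, 1.2]].
C[1] = 1.2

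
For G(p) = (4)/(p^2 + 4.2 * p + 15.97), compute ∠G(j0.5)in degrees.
Substitute p = j*0.5: G(j0.5) = 0.249992 - 0.0333958j.
∠G(j0.5) = atan2(Im, Re) = atan2(-0.0333958, 0.249992) = -7.61°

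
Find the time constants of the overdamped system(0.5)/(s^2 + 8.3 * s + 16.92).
Overdamped: real poles at -4.7, -3.6. τ = -1/pole → τ₁ = 0.2128, τ₂ = 0.2778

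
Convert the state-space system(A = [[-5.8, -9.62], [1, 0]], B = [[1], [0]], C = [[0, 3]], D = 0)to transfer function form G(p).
G(p) = C(pI - A)⁻¹B + D.
Characteristic polynomial det(pI - A) = p^2 + 5.8*p + 9.62.
Numerator from C·adj(pI-A)·B + D·det(pI-A) = 3.
G(p) = (3)/(p^2 + 5.8*p + 9.62)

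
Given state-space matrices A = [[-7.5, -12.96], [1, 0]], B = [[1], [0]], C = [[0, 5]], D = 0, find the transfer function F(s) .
F(s) = C(sI - A)⁻¹B + D.
Characteristic polynomial det(sI - A) = s^2 + 7.5*s + 12.96.
Numerator from C·adj(sI-A)·B + D·det(sI-A) = 5.
F(s) = (5)/(s^2 + 7.5*s + 12.96)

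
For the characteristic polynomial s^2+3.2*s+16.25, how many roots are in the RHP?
Poles: -1.6 + 3.7j, -1.6 - 3.7j. RHP poles (Re>0): 0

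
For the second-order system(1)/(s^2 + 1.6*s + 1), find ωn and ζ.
Standard form: ωn²/(s²+2ζωn·s+ωn²).
const=1=ωn² → ωn=1, s coeff=1.6=2ζωn → ζ=0.8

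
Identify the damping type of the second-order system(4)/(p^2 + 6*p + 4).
Standard form: ωn²/(p²+2ζωn·p+ωn²) gives ωn=2, ζ=1.5.
Overdamped (ζ = 1.5 > 1)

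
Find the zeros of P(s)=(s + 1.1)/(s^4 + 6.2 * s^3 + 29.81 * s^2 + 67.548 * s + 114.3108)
Set numerator = 0: s + 1.1 = 0 → Zeros: -1.1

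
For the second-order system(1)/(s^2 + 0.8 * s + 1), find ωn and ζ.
Standard form: ωn²/(s²+2ζωn·s+ωn²).
const=1=ωn² → ωn=1, s coeff=0.8=2ζωn → ζ=0.4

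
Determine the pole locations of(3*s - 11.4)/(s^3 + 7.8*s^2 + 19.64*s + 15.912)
Set denominator = 0: s^3 + 7.8*s^2 + 19.64*s + 15.912 = (s + 3.4)(s + 1.8)(s + 2.6) = 0 → Poles: -1.8, -2.6, -3.4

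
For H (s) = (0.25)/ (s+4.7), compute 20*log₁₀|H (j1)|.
Substitute s = j*1: H(j1) = 0.0508878 - 0.0108272j.
|H(j1)| = sqrt(Re² + Im²) = 0.05203.
20*log₁₀(0.05203) = -25.68 dB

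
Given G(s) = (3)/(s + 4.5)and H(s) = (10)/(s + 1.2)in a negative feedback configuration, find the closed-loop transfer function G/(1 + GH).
Closed-loop T = G/(1+GH).
Numerator: G_num * H_den = 3*s + 3.6.
Denominator: G_den * H_den + G_num * H_num = (s^2 + 5.7*s + 5.4) + (30) = s^2 + 5.7*s + 35.4.
T(s) = (3*s + 3.6)/(s^2 + 5.7*s + 35.4)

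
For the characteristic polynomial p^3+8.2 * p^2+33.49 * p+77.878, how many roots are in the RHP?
p^3 + 8.2*p^2 + 33.49*p + 77.878 = (p + 4.6)(p^2 + 3.6*p + 16.93). Poles: -1.8 + 3.7j, -1.8 - 3.7j, -4.6. RHP poles (Re>0): 0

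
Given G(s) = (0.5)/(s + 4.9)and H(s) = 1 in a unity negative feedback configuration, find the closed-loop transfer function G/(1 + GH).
Closed-loop T = G/(1+GH).
Numerator: G_num * H_den = 0.5.
Denominator: G_den * H_den + G_num * H_num = (s + 4.9) + (0.5) = s + 5.4.
T(s) = (0.5)/(s + 5.4)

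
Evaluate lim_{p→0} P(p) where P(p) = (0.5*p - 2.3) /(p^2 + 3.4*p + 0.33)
DC gain = P(0) = num(0)/den(0) = -2.3/0.33 = -6.97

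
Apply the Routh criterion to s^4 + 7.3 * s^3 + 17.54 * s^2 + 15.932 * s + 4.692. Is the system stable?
Routh array:
s^4: [1, 17.54, 4.692]; s^3: [7.3, 15.932]; s^2: [15.3575, 4.692]; s^1: [13.7017]; s^0: [4.692]
First column: [1, 7.3, 15.3575, 13.7017, 4.692]. Sign changes = 0.
Yes, stable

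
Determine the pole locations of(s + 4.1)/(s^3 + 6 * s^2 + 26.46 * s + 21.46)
Set denominator = 0: s^3 + 6*s^2 + 26.46*s + 21.46 = (s + 1)(s^2 + 5*s + 21.46) = 0 → Poles: -1, -2.5 + 3.9j, -2.5 - 3.9j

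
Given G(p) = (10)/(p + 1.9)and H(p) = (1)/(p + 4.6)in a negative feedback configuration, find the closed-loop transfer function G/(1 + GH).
Closed-loop T = G/(1+GH).
Numerator: G_num * H_den = 10*p + 46.
Denominator: G_den * H_den + G_num * H_num = (p^2 + 6.5*p + 8.74) + (10) = p^2 + 6.5*p + 18.74.
T(p) = (10*p + 46)/(p^2 + 6.5*p + 18.74)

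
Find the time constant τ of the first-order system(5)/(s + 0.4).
First-order system: τ = -1/pole. Pole = -0.4. τ = -1/(-0.4) = 2.5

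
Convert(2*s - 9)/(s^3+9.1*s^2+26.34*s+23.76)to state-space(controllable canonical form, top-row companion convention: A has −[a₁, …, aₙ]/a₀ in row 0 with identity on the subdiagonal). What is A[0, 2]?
Reachable canonical form for den = s^3 + 9.1*s^2 + 26.34*s + 23.76: top row of A = -[a₁,a₂,...,aₙ]/a₀, ones on the subdiagonal, zeros elsewhere.
A = [[-9.1, -26.34, -23.76], [1, 0, 0], [0, 1, 0]].
A[0,2] = -23.76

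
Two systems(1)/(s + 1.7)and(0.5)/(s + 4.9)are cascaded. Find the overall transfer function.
Series: H = H₁ · H₂ = (n₁·n₂)/(d₁·d₂).
Num: n₁·n₂ = 0.5. Den: d₁·d₂ = s^2 + 6.6*s + 8.33.
H(s) = (0.5)/(s^2 + 6.6*s + 8.33)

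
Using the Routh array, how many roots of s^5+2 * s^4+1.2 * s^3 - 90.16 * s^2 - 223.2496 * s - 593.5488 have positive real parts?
Routh array:
s^5: [1, 1.2, -223.2496]; s^4: [2, -90.16, -593.5488]; s^3: [46.28, 73.5248]; s^2: [-93.3374, -593.5488]; s^1: [-220.778]; s^0: [-593.5488]
First column: [1, 2, 46.28, -93.3374, -220.778, -593.5488]. Sign changes = RHP roots = 1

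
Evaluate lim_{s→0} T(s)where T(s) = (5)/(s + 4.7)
DC gain = T(0) = num(0)/den(0) = 5/4.7 = 1.064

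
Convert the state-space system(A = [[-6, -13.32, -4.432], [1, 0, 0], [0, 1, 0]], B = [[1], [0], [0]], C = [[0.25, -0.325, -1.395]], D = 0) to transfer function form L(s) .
L(s) = C(sI - A)⁻¹B + D.
Characteristic polynomial det(sI - A) = s^3 + 6*s^2 + 13.32*s + 4.432.
Numerator from C·adj(sI-A)·B + D·det(sI-A) = 0.25*s^2 - 0.325*s - 1.395.
L(s) = (0.25*s^2 - 0.325*s - 1.395)/(s^3 + 6*s^2 + 13.32*s + 4.432)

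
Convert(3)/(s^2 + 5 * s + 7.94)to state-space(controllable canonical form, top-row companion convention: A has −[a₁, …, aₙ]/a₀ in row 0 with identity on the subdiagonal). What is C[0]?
Reachable canonical form: C = numerator coefficients (right-aligned, zero-padded to length n).
num = 3, C = [[0, 3]].
C[0] = 0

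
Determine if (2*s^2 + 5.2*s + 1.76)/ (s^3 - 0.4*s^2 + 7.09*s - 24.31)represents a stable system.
Denominator: s^3 - 0.4*s^2 + 7.09*s - 24.31 = (s - 2.2)(s^2 + 1.8*s + 11.05). Poles: -0.9 + 3.2j, -0.9 - 3.2j, 2.2. All Re(p)<0: No (unstable)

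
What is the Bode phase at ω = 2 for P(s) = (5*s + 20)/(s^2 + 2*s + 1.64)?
Substitute s = j*2: P(j2) = -0.333803 - 4.80306j.
∠P(j2) = atan2(Im, Re) = atan2(-4.80306, -0.333803) = -93.98°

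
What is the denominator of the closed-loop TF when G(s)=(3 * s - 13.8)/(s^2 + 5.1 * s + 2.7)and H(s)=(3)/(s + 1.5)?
Characteristic poly = G_den * H_den + G_num * H_num = (s^3 + 6.6*s^2 + 10.35*s + 4.05) + (9*s - 41.4) = s^3 + 6.6*s^2 + 19.35*s - 37.35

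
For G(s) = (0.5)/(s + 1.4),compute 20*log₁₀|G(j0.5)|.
Substitute s = j*0.5: G(j0.5) = 0.316742 - 0.113122j.
|G(j0.5)| = sqrt(Re² + Im²) = 0.3363.
20*log₁₀(0.3363) = -9.46 dB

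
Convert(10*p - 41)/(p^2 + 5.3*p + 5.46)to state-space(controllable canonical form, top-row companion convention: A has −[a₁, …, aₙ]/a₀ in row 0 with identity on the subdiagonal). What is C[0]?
Reachable canonical form: C = numerator coefficients (right-aligned, zero-padded to length n).
num = 10*p - 41, C = [[10, -41]].
C[0] = 10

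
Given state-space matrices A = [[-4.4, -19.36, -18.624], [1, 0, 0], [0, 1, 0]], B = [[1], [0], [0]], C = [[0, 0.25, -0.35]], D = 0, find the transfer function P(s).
P(s) = C(sI - A)⁻¹B + D.
Characteristic polynomial det(sI - A) = s^3 + 4.4*s^2 + 19.36*s + 18.624.
Numerator from C·adj(sI-A)·B + D·det(sI-A) = 0.25*s - 0.35.
P(s) = (0.25*s - 0.35)/(s^3 + 4.4*s^2 + 19.36*s + 18.624)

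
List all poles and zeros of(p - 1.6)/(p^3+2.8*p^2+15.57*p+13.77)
Set denominator = 0: p^3 + 2.8*p^2 + 15.57*p + 13.77 = (p + 1)(p^2 + 1.8*p + 13.77) = 0 → Poles: -0.9 + 3.6j, -0.9 - 3.6j, -1
Set numerator = 0: p - 1.6 = 0 → Zeros: 1.6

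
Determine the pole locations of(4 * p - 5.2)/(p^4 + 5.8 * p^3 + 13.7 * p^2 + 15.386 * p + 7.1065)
Set denominator = 0: p^4 + 5.8*p^3 + 13.7*p^2 + 15.386*p + 7.1065 = (p^2 + 3.2*p + 3.05)(p^2 + 2.6*p + 2.33) = 0 → Poles: -1.3 + 0.8j, -1.3 - 0.8j, -1.6 + 0.7j, -1.6 - 0.7j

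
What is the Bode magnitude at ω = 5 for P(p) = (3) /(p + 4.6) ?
Substitute p = j*5: P(j5) = 0.29896 - 0.324957j.
|P(j5)| = sqrt(Re² + Im²) = 0.4416.
20*log₁₀(0.4416) = -7.10 dB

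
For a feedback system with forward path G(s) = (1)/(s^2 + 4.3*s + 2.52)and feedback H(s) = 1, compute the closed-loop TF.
Closed-loop T = G/(1+GH).
Numerator: G_num * H_den = 1.
Denominator: G_den * H_den + G_num * H_num = (s^2 + 4.3*s + 2.52) + (1) = s^2 + 4.3*s + 3.52.
T(s) = (1)/(s^2 + 4.3*s + 3.52)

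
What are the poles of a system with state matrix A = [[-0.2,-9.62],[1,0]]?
Eigenvalues solve det(λI - A) = 0.
Characteristic polynomial: λ^2 + 0.2*λ + 9.62 = 0.
Roots: -0.1 + 3.1j, -0.1 - 3.1j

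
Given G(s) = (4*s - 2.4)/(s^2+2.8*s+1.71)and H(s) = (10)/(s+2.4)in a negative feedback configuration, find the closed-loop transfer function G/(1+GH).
Closed-loop T = G/(1+GH).
Numerator: G_num * H_den = 4*s^2 + 7.2*s - 5.76.
Denominator: G_den * H_den + G_num * H_num = (s^3 + 5.2*s^2 + 8.43*s + 4.104) + (40*s - 24) = s^3 + 5.2*s^2 + 48.43*s - 19.896.
T(s) = (4*s^2 + 7.2*s - 5.76)/(s^3 + 5.2*s^2 + 48.43*s - 19.896)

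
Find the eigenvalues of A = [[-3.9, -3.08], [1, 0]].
Eigenvalues solve det(λI - A) = 0.
Characteristic polynomial: λ^2 + 3.9*λ + 3.08 = 0.
Factor: (λ + 2.8)(λ + 1.1) = 0.
Roots: -1.1, -2.8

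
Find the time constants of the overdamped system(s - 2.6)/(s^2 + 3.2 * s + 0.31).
Overdamped: real poles at -3.1, -0.1. τ = -1/pole → τ₁ = 0.3226, τ₂ = 10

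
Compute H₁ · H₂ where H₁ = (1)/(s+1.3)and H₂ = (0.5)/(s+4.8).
Series: H = H₁ · H₂ = (n₁·n₂)/(d₁·d₂).
Num: n₁·n₂ = 0.5. Den: d₁·d₂ = s^2 + 6.1*s + 6.24.
H(s) = (0.5)/(s^2 + 6.1*s + 6.24)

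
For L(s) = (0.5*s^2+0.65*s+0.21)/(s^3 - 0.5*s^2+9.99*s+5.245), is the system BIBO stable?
Denominator: s^3 - 0.5*s^2 + 9.99*s + 5.245 = (s + 0.5)(s^2 - s + 10.49). Poles: -0.5, 0.5 + 3.2j, 0.5 - 3.2j. All Re(p)<0: No (unstable)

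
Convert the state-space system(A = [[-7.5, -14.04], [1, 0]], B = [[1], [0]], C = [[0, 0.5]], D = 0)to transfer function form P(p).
P(p) = C(pI - A)⁻¹B + D.
Characteristic polynomial det(pI - A) = p^2 + 7.5*p + 14.04.
Numerator from C·adj(pI-A)·B + D·det(pI-A) = 0.5.
P(p) = (0.5)/(p^2 + 7.5*p + 14.04)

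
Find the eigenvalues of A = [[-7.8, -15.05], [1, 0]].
Eigenvalues solve det(λI - A) = 0.
Characteristic polynomial: λ^2 + 7.8*λ + 15.05 = 0.
Factor: (λ + 4.3)(λ + 3.5) = 0.
Roots: -3.5, -4.3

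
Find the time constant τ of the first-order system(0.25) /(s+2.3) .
First-order system: τ = -1/pole. Pole = -2.3. τ = -1/(-2.3) = 0.4348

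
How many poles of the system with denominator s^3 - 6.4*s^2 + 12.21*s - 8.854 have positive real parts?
s^3 - 6.4*s^2 + 12.21*s - 8.854 = (s - 3.8)(s^2 - 2.6*s + 2.33). Poles: 1.3 + 0.8j, 1.3 - 0.8j, 3.8. RHP poles (Re>0): 3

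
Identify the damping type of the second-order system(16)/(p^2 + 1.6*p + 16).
Standard form: ωn²/(p²+2ζωn·p+ωn²) gives ωn=4, ζ=0.2.
Underdamped (ζ = 0.2 < 1)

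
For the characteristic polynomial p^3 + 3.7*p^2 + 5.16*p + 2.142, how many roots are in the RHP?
p^3 + 3.7*p^2 + 5.16*p + 2.142 = (p + 0.7)(p^2 + 3*p + 3.06). Poles: -0.7, -1.5 + 0.9j, -1.5 - 0.9j. RHP poles (Re>0): 0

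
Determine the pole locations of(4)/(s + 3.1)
Set denominator = 0: s + 3.1 = 0 → Poles: -3.1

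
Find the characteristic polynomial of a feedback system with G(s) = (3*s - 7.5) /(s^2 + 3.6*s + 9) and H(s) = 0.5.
Characteristic poly = G_den * H_den + G_num * H_num = (s^2 + 3.6*s + 9) + (1.5*s - 3.75) = s^2 + 5.1*s + 5.25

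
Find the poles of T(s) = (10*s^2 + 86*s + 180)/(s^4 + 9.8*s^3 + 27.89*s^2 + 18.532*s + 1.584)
Set denominator = 0: s^4 + 9.8*s^3 + 27.89*s^2 + 18.532*s + 1.584 = (s + 4.5)(s + 4.4)(s + 0.8)(s + 0.1) = 0 → Poles: -0.1, -0.8, -4.4, -4.5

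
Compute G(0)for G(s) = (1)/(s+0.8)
DC gain = G(0) = num(0)/den(0) = 1/0.8 = 1.25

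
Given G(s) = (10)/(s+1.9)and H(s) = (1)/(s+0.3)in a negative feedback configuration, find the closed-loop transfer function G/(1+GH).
Closed-loop T = G/(1+GH).
Numerator: G_num * H_den = 10*s + 3.
Denominator: G_den * H_den + G_num * H_num = (s^2 + 2.2*s + 0.57) + (10) = s^2 + 2.2*s + 10.57.
T(s) = (10*s + 3)/(s^2 + 2.2*s + 10.57)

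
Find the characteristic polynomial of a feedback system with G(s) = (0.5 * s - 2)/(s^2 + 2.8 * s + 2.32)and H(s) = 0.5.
Characteristic poly = G_den * H_den + G_num * H_num = (s^2 + 2.8*s + 2.32) + (0.25*s - 1) = s^2 + 3.05*s + 1.32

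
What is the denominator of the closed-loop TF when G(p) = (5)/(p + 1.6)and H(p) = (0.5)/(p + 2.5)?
Characteristic poly = G_den * H_den + G_num * H_num = (p^2 + 4.1*p + 4) + (2.5) = p^2 + 4.1*p + 6.5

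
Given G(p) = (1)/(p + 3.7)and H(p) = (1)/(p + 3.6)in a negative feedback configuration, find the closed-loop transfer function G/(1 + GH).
Closed-loop T = G/(1+GH).
Numerator: G_num * H_den = p + 3.6.
Denominator: G_den * H_den + G_num * H_num = (p^2 + 7.3*p + 13.32) + (1) = p^2 + 7.3*p + 14.32.
T(p) = (p + 3.6)/(p^2 + 7.3*p + 14.32)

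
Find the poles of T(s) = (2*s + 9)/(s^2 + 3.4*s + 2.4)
Set denominator = 0: s^2 + 3.4*s + 2.4 = (s + 1)(s + 2.4) = 0 → Poles: -1, -2.4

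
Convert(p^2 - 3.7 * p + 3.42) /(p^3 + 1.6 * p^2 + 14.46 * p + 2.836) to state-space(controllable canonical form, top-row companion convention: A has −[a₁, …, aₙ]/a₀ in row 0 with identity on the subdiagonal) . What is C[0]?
Reachable canonical form: C = numerator coefficients (right-aligned, zero-padded to length n).
num = p^2 - 3.7*p + 3.42, C = [[1, -3.7, 3.42]].
C[0] = 1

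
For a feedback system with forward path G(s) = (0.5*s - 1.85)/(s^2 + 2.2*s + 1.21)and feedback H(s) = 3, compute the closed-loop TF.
Closed-loop T = G/(1+GH).
Numerator: G_num * H_den = 0.5*s - 1.85.
Denominator: G_den * H_den + G_num * H_num = (s^2 + 2.2*s + 1.21) + (1.5*s - 5.55) = s^2 + 3.7*s - 4.34.
T(s) = (0.5*s - 1.85)/(s^2 + 3.7*s - 4.34)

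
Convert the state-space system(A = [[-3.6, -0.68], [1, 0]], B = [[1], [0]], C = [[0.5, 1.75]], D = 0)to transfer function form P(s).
P(s) = C(sI - A)⁻¹B + D.
Characteristic polynomial det(sI - A) = s^2 + 3.6*s + 0.68.
Numerator from C·adj(sI-A)·B + D·det(sI-A) = 0.5*s + 1.75.
P(s) = (0.5*s + 1.75)/(s^2 + 3.6*s + 0.68)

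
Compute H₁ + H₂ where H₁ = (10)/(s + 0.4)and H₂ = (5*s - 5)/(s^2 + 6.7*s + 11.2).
Parallel: H = H₁ + H₂ = (n₁·d₂ + n₂·d₁)/(d₁·d₂).
n₁·d₂ = 10*s^2 + 67*s + 112. n₂·d₁ = 5*s^2 - 3*s - 2. Sum = 15*s^2 + 64*s + 110. d₁·d₂ = s^3 + 7.1*s^2 + 13.88*s + 4.48.
H(s) = (15*s^2 + 64*s + 110)/(s^3 + 7.1*s^2 + 13.88*s + 4.48)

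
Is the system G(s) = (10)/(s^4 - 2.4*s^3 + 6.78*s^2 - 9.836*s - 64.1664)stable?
Denominator: s^4 - 2.4*s^3 + 6.78*s^2 - 9.836*s - 64.1664 = (s - 3.2)(s + 1.8)(s^2 - s + 11.14). Poles: -1.8, 0.5 + 3.3j, 0.5 - 3.3j, 3.2. All Re(p)<0: No (unstable)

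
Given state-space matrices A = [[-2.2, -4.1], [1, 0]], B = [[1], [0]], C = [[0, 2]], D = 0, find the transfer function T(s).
T(s) = C(sI - A)⁻¹B + D.
Characteristic polynomial det(sI - A) = s^2 + 2.2*s + 4.1.
Numerator from C·adj(sI-A)·B + D·det(sI-A) = 2.
T(s) = (2)/(s^2 + 2.2*s + 4.1)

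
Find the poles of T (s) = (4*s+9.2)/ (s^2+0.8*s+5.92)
Set denominator = 0: s^2 + 0.8*s + 5.92 = 0 → Poles: -0.4 + 2.4j, -0.4 - 2.4j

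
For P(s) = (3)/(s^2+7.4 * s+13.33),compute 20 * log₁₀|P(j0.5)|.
Substitute s = j*0.5: P(j0.5) = 0.212365 - 0.0600726j.
|P(j0.5)| = sqrt(Re² + Im²) = 0.2207.
20*log₁₀(0.2207) = -13.12 dB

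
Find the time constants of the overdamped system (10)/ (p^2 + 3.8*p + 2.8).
Overdamped: real poles at -2.8, -1. τ = -1/pole → τ₁ = 0.3571, τ₂ = 1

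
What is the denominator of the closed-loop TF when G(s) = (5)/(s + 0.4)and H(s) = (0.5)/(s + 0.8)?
Characteristic poly = G_den * H_den + G_num * H_num = (s^2 + 1.2*s + 0.32) + (2.5) = s^2 + 1.2*s + 2.82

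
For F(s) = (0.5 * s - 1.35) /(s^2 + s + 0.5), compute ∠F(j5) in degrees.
Substitute s = j*5: F(j5) = 0.0728908 - 0.0871651j.
∠F(j5) = atan2(Im, Re) = atan2(-0.0871651, 0.0728908) = -50.10°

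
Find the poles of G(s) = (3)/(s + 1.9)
Set denominator = 0: s + 1.9 = 0 → Poles: -1.9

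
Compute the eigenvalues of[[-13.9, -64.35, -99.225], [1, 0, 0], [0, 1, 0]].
Eigenvalues solve det(λI - A) = 0.
Characteristic polynomial: λ^3 + 13.9*λ^2 + 64.35*λ + 99.225 = 0.
Factor: (λ + 4.5)(λ + 4.9)(λ + 4.5) = 0.
Roots: -4.5, -4.5, -4.9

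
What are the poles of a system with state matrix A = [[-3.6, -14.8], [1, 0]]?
Eigenvalues solve det(λI - A) = 0.
Characteristic polynomial: λ^2 + 3.6*λ + 14.8 = 0.
Roots: -1.8 + 3.4j, -1.8 - 3.4j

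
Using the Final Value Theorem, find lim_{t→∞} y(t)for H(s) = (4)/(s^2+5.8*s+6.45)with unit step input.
FVT: lim_{t→∞} y(t) = lim_{s→0} s*Y(s) where Y(s) = H(s)/s.
= lim_{s→0} H(s) = H(0) = num(0)/den(0) = 4/6.45 = 0.6202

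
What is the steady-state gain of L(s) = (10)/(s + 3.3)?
DC gain = L(0) = num(0)/den(0) = 10/3.3 = 3.03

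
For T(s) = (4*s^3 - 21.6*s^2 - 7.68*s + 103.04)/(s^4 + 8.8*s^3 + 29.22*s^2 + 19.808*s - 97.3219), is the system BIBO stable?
Denominator: s^4 + 8.8*s^3 + 29.22*s^2 + 19.808*s - 97.3219 = (s - 1.3)(s + 4.3)(s^2 + 5.8*s + 17.41). Poles: -2.9 + 3j, -2.9 - 3j, -4.3, 1.3. All Re(p)<0: No (unstable)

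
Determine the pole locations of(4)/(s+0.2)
Set denominator = 0: s + 0.2 = 0 → Poles: -0.2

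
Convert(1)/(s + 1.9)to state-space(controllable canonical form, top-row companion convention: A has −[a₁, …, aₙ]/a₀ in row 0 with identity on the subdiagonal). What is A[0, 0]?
Reachable canonical form for den = s + 1.9: top row of A = -[a₁,a₂,...,aₙ]/a₀, ones on the subdiagonal, zeros elsewhere.
A = [[-1.9]].
A[0,0] = -1.9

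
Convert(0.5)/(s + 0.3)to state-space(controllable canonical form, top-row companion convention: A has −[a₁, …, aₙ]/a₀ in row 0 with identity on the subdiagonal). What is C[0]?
Reachable canonical form: C = numerator coefficients (right-aligned, zero-padded to length n).
num = 0.5, C = [[0.5]].
C[0] = 0.5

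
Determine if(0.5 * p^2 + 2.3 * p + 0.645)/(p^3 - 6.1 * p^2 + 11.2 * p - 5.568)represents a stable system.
Denominator: p^3 - 6.1*p^2 + 11.2*p - 5.568 = (p - 2.4)(p - 2.9)(p - 0.8). Poles: 0.8, 2.4, 2.9. All Re(p)<0: No (unstable)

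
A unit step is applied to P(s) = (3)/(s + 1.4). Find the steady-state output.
FVT: lim_{t→∞} y(t) = lim_{s→0} s*Y(s) where Y(s) = P(s)/s.
= lim_{s→0} P(s) = P(0) = num(0)/den(0) = 3/1.4 = 2.143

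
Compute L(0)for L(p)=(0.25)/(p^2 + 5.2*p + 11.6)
DC gain = L(0) = num(0)/den(0) = 0.25/11.6 = 0.02155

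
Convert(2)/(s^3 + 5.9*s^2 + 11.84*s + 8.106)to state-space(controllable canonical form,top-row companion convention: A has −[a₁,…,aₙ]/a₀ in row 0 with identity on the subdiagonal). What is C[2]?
Reachable canonical form: C = numerator coefficients (right-aligned, zero-padded to length n).
num = 2, C = [[0, 0, 2]].
C[2] = 2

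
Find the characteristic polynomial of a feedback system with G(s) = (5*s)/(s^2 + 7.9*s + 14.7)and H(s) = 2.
Characteristic poly = G_den * H_den + G_num * H_num = (s^2 + 7.9*s + 14.7) + (10*s) = s^2 + 17.9*s + 14.7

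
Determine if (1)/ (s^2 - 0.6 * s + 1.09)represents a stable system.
Denominator: s^2 - 0.6*s + 1.09. Poles: 0.3 + 1j, 0.3 - 1j. All Re(p)<0: No (unstable)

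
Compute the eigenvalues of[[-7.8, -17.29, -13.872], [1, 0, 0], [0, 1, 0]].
Eigenvalues solve det(λI - A) = 0.
Characteristic polynomial: λ^3 + 7.8*λ^2 + 17.29*λ + 13.872 = 0.
Factor: (λ + 4.8)(λ^2 + 3*λ + 2.89) = 0.
Roots: -1.5 + 0.8j, -1.5 - 0.8j, -4.8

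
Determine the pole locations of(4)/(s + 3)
Set denominator = 0: s + 3 = 0 → Poles: -3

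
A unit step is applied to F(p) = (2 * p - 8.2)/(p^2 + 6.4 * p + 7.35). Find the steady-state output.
FVT: lim_{t→∞} y(t) = lim_{p→0} p*Y(p) where Y(p) = F(p)/p.
= lim_{p→0} F(p) = F(0) = num(0)/den(0) = -8.2/7.35 = -1.116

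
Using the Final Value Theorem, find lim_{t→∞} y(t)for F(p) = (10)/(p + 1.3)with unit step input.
FVT: lim_{t→∞} y(t) = lim_{p→0} p*Y(p) where Y(p) = F(p)/p.
= lim_{p→0} F(p) = F(0) = num(0)/den(0) = 10/1.3 = 7.692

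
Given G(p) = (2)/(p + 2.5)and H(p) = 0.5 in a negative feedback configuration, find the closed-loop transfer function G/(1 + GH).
Closed-loop T = G/(1+GH).
Numerator: G_num * H_den = 2.
Denominator: G_den * H_den + G_num * H_num = (p + 2.5) + (1) = p + 3.5.
T(p) = (2)/(p + 3.5)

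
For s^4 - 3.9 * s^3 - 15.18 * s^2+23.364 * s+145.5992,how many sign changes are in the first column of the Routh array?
Routh array:
s^4: [1, -15.18, 145.5992]; s^3: [-3.9, 23.364]; s^2: [-9.18923, 145.5992]; s^1: [-38.4297]; s^0: [145.5992]
First column: [1, -3.9, -9.18923, -38.4297, 145.5992]. Sign changes = 2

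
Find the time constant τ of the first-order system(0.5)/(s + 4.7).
First-order system: τ = -1/pole. Pole = -4.7. τ = -1/(-4.7) = 0.2128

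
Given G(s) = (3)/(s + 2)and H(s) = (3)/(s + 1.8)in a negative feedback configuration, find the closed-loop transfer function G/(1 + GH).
Closed-loop T = G/(1+GH).
Numerator: G_num * H_den = 3*s + 5.4.
Denominator: G_den * H_den + G_num * H_num = (s^2 + 3.8*s + 3.6) + (9) = s^2 + 3.8*s + 12.6.
T(s) = (3*s + 5.4)/(s^2 + 3.8*s + 12.6)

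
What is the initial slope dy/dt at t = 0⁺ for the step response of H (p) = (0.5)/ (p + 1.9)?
IVT: y'(0⁺) = lim_{p→∞} p²·Y(p) = lim_{p→∞} p·H(p).
deg(num) = 0, deg(den) = 1, relative degree = 1, so p·H(p) → (leading num)/(leading den) = 0.5/1 = 0.5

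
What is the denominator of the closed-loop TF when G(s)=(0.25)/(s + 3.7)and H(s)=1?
Characteristic poly = G_den * H_den + G_num * H_num = (s + 3.7) + (0.25) = s + 3.95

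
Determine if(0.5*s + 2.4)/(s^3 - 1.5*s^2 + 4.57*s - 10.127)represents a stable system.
Denominator: s^3 - 1.5*s^2 + 4.57*s - 10.127 = (s - 1.9)(s^2 + 0.4*s + 5.33). Poles: -0.2 + 2.3j, -0.2 - 2.3j, 1.9. All Re(p)<0: No (unstable)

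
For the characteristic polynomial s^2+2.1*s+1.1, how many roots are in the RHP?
s^2 + 2.1*s + 1.1 = (s + 1.1)(s + 1). Poles: -1, -1.1. RHP poles (Re>0): 0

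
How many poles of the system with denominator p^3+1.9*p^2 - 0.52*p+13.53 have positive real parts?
p^3 + 1.9*p^2 - 0.52*p + 13.53 = (p + 3.3)(p^2 - 1.4*p + 4.1). Poles: -3.3, 0.7 + 1.9j, 0.7 - 1.9j. RHP poles (Re>0): 2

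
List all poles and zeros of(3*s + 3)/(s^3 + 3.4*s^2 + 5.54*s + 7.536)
Set denominator = 0: s^3 + 3.4*s^2 + 5.54*s + 7.536 = (s + 2.4)(s^2 + s + 3.14) = 0 → Poles: -0.5 + 1.7j, -0.5 - 1.7j, -2.4
Set numerator = 0: 3*s + 3 = 0 → Zeros: -1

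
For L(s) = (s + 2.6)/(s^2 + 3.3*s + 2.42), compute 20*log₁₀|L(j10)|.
Substitute s = j*10: L(j10) = 0.00718999 - 0.100048j.
|L(j10)| = sqrt(Re² + Im²) = 0.1003.
20*log₁₀(0.1003) = -19.97 dB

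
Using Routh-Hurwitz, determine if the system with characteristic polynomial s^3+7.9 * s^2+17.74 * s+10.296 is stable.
Routh array:
s^3: [1, 17.74]; s^2: [7.9, 10.296]; s^1: [16.4367]; s^0: [10.296]
First column: [1, 7.9, 16.4367, 10.296]. Sign changes = 0.
Yes, stable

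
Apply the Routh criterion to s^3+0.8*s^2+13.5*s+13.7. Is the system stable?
Routh array:
s^3: [1, 13.5]; s^2: [0.8, 13.7]; s^1: [-3.625]; s^0: [13.7]
First column: [1, 0.8, -3.625, 13.7]. Sign changes = 2.
No, unstable (2 RHP root(s))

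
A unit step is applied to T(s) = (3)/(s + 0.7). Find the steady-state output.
FVT: lim_{t→∞} y(t) = lim_{s→0} s*Y(s) where Y(s) = T(s)/s.
= lim_{s→0} T(s) = T(0) = num(0)/den(0) = 3/0.7 = 4.286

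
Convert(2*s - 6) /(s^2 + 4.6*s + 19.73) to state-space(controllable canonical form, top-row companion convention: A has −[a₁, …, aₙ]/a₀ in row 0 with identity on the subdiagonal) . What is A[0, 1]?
Reachable canonical form for den = s^2 + 4.6*s + 19.73: top row of A = -[a₁,a₂,...,aₙ]/a₀, ones on the subdiagonal, zeros elsewhere.
A = [[-4.6, -19.73], [1, 0]].
A[0,1] = -19.73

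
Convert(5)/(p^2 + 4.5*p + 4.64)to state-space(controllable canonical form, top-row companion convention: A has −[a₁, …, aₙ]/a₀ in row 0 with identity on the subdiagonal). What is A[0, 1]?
Reachable canonical form for den = p^2 + 4.5*p + 4.64: top row of A = -[a₁,a₂,...,aₙ]/a₀, ones on the subdiagonal, zeros elsewhere.
A = [[-4.5, -4.64], [1, 0]].
A[0,1] = -4.64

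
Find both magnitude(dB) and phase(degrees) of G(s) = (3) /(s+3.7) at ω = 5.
Substitute s = j*5: G(j5) = 0.286896 - 0.387697j.
|G| = 20*log₁₀(sqrt(Re²+Im²)) = -6.33 dB.
∠G = atan2(Im, Re) = -53.50°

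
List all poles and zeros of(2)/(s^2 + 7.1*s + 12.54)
Set denominator = 0: s^2 + 7.1*s + 12.54 = (s + 3.8)(s + 3.3) = 0 → Poles: -3.3, -3.8
Numerator is a nonzero constant (2) → Zeros: none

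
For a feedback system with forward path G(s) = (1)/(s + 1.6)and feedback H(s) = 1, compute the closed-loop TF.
Closed-loop T = G/(1+GH).
Numerator: G_num * H_den = 1.
Denominator: G_den * H_den + G_num * H_num = (s + 1.6) + (1) = s + 2.6.
T(s) = (1)/(s + 2.6)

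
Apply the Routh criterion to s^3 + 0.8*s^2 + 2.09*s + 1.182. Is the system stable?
Routh array:
s^3: [1, 2.09]; s^2: [0.8, 1.182]; s^1: [0.6125]; s^0: [1.182]
First column: [1, 0.8, 0.6125, 1.182]. Sign changes = 0.
Yes, stable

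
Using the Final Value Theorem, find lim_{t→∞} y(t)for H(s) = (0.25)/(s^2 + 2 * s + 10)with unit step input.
FVT: lim_{t→∞} y(t) = lim_{s→0} s*Y(s) where Y(s) = H(s)/s.
= lim_{s→0} H(s) = H(0) = num(0)/den(0) = 0.25/10 = 0.025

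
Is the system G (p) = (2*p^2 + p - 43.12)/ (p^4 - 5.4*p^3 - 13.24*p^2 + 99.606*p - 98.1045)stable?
Denominator: p^4 - 5.4*p^3 - 13.24*p^2 + 99.606*p - 98.1045 = (p - 3.9)(p + 4.3)(p - 1.3)(p - 4.5). Poles: -4.3, 1.3, 3.9, 4.5. All Re(p)<0: No (unstable)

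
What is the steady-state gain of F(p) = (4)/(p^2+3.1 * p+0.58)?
DC gain = F(0) = num(0)/den(0) = 4/0.58 = 6.897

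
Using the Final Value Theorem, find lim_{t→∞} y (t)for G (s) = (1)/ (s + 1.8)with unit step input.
FVT: lim_{t→∞} y(t) = lim_{s→0} s*Y(s) where Y(s) = G(s)/s.
= lim_{s→0} G(s) = G(0) = num(0)/den(0) = 1/1.8 = 0.5556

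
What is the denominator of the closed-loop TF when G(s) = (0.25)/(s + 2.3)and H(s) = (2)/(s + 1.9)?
Characteristic poly = G_den * H_den + G_num * H_num = (s^2 + 4.2*s + 4.37) + (0.5) = s^2 + 4.2*s + 4.87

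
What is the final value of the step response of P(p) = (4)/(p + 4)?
FVT: lim_{t→∞} y(t) = lim_{p→0} p*Y(p) where Y(p) = P(p)/p.
= lim_{p→0} P(p) = P(0) = num(0)/den(0) = 4/4 = 1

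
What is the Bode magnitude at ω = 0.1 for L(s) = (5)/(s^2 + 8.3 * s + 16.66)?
Substitute s = j*0.1: L(j0.1) = 0.299556 - 0.0149328j.
|L(j0.1)| = sqrt(Re² + Im²) = 0.2999.
20*log₁₀(0.2999) = -10.46 dB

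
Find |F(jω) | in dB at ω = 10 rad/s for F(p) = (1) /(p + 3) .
Substitute p = j*10: F(j10) = 0.0275229 - 0.0917431j.
|F(j10)| = sqrt(Re² + Im²) = 0.09578.
20*log₁₀(0.09578) = -20.37 dB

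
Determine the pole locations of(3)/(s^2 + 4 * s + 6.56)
Set denominator = 0: s^2 + 4*s + 6.56 = 0 → Poles: -2 + 1.6j, -2 - 1.6j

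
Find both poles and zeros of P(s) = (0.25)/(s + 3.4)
Set denominator = 0: s + 3.4 = 0 → Poles: -3.4
Numerator is a nonzero constant (0.25) → Zeros: none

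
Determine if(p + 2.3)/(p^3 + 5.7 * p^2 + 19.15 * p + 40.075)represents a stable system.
Denominator: p^3 + 5.7*p^2 + 19.15*p + 40.075 = (p + 3.5)(p^2 + 2.2*p + 11.45). Poles: -1.1 + 3.2j, -1.1 - 3.2j, -3.5. All Re(p)<0: Yes (stable)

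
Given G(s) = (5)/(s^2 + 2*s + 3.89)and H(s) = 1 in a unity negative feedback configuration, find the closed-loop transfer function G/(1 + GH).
Closed-loop T = G/(1+GH).
Numerator: G_num * H_den = 5.
Denominator: G_den * H_den + G_num * H_num = (s^2 + 2*s + 3.89) + (5) = s^2 + 2*s + 8.89.
T(s) = (5)/(s^2 + 2*s + 8.89)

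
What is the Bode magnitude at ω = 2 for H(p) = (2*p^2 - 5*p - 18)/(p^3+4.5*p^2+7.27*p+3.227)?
Substitute p = j*2: H(j2) = 1.221 + 1.21745j.
|H(j2)| = sqrt(Re² + Im²) = 1.724.
20*log₁₀(1.724) = 4.73 dB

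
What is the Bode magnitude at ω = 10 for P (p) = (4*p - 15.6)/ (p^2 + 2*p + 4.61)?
Substitute p = j*10: P(j10) = 0.24087 - 0.368829j.
|P(j10)| = sqrt(Re² + Im²) = 0.4405.
20*log₁₀(0.4405) = -7.12 dB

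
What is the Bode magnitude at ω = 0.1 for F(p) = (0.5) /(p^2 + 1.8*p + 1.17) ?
Substitute p = j*0.1: F(j0.1) = 0.4209 - 0.065312j.
|F(j0.1)| = sqrt(Re² + Im²) = 0.4259.
20*log₁₀(0.4259) = -7.41 dB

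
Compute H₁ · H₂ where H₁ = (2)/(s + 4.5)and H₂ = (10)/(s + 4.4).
Series: H = H₁ · H₂ = (n₁·n₂)/(d₁·d₂).
Num: n₁·n₂ = 20. Den: d₁·d₂ = s^2 + 8.9*s + 19.8.
H(s) = (20)/(s^2 + 8.9*s + 19.8)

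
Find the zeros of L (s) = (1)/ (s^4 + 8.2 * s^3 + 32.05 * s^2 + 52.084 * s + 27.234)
Numerator is a nonzero constant (1) → Zeros: none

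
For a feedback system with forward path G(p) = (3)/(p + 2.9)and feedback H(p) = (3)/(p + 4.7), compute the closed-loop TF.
Closed-loop T = G/(1+GH).
Numerator: G_num * H_den = 3*p + 14.1.
Denominator: G_den * H_den + G_num * H_num = (p^2 + 7.6*p + 13.63) + (9) = p^2 + 7.6*p + 22.63.
T(p) = (3*p + 14.1)/(p^2 + 7.6*p + 22.63)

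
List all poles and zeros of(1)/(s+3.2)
Set denominator = 0: s + 3.2 = 0 → Poles: -3.2
Numerator is a nonzero constant (1) → Zeros: none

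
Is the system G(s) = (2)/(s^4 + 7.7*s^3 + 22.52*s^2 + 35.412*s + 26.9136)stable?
Denominator: s^4 + 7.7*s^3 + 22.52*s^2 + 35.412*s + 26.9136 = (s + 3.6)(s + 2.1)(s^2 + 2*s + 3.56). Poles: -1 + 1.6j, -1 - 1.6j, -2.1, -3.6. All Re(p)<0: Yes (stable)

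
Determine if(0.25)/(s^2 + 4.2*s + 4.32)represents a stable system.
Denominator: s^2 + 4.2*s + 4.32 = (s + 1.8)(s + 2.4). Poles: -1.8, -2.4. All Re(p)<0: Yes (stable)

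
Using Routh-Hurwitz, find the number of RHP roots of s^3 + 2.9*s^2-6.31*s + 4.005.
Routh array:
s^3: [1, -6.31]; s^2: [2.9, 4.005]; s^1: [-7.69103]; s^0: [4.005]
First column: [1, 2.9, -7.69103, 4.005]. Sign changes = RHP roots = 2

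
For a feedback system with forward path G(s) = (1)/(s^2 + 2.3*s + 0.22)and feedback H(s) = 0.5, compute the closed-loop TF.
Closed-loop T = G/(1+GH).
Numerator: G_num * H_den = 1.
Denominator: G_den * H_den + G_num * H_num = (s^2 + 2.3*s + 0.22) + (0.5) = s^2 + 2.3*s + 0.72.
T(s) = (1)/(s^2 + 2.3*s + 0.72)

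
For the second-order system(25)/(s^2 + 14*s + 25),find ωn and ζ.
Standard form: ωn²/(s²+2ζωn·s+ωn²).
const=25=ωn² → ωn=5, s coeff=14=2ζωn → ζ=1.4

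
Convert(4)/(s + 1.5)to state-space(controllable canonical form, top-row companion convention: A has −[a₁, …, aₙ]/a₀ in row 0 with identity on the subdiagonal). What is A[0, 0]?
Reachable canonical form for den = s + 1.5: top row of A = -[a₁,a₂,...,aₙ]/a₀, ones on the subdiagonal, zeros elsewhere.
A = [[-1.5]].
A[0,0] = -1.5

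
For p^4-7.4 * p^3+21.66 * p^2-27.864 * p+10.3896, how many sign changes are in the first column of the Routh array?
Routh array:
p^4: [1, 21.66, 10.3896]; p^3: [-7.4, -27.864]; p^2: [17.8946, 10.3896]; p^1: [-23.5676]; p^0: [10.3896]
First column: [1, -7.4, 17.8946, -23.5676, 10.3896]. Sign changes = 4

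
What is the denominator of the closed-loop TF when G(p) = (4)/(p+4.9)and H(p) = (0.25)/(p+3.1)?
Characteristic poly = G_den * H_den + G_num * H_num = (p^2 + 8*p + 15.19) + (1) = p^2 + 8*p + 16.19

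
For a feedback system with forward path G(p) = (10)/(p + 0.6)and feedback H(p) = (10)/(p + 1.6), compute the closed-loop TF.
Closed-loop T = G/(1+GH).
Numerator: G_num * H_den = 10*p + 16.
Denominator: G_den * H_den + G_num * H_num = (p^2 + 2.2*p + 0.96) + (100) = p^2 + 2.2*p + 100.96.
T(p) = (10*p + 16)/(p^2 + 2.2*p + 100.96)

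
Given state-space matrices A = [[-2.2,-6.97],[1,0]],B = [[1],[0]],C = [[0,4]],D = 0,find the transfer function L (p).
L(p) = C(pI - A)⁻¹B + D.
Characteristic polynomial det(pI - A) = p^2 + 2.2*p + 6.97.
Numerator from C·adj(pI-A)·B + D·det(pI-A) = 4.
L(p) = (4)/(p^2 + 2.2*p + 6.97)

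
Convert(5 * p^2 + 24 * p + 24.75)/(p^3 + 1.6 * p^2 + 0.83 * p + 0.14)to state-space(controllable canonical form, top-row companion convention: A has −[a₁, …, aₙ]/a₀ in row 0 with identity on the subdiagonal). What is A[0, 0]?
Reachable canonical form for den = p^3 + 1.6*p^2 + 0.83*p + 0.14: top row of A = -[a₁,a₂,...,aₙ]/a₀, ones on the subdiagonal, zeros elsewhere.
A = [[-1.6, -0.83, -0.14], [1, 0, 0], [0, 1, 0]].
A[0,0] = -1.6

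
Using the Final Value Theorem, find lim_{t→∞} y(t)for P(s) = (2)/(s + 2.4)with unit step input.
FVT: lim_{t→∞} y(t) = lim_{s→0} s*Y(s) where Y(s) = P(s)/s.
= lim_{s→0} P(s) = P(0) = num(0)/den(0) = 2/2.4 = 0.8333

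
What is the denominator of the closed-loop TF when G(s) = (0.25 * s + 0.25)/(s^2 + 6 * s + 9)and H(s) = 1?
Characteristic poly = G_den * H_den + G_num * H_num = (s^2 + 6*s + 9) + (0.25*s + 0.25) = s^2 + 6.25*s + 9.25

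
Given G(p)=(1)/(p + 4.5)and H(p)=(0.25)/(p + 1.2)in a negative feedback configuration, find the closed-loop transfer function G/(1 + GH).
Closed-loop T = G/(1+GH).
Numerator: G_num * H_den = p + 1.2.
Denominator: G_den * H_den + G_num * H_num = (p^2 + 5.7*p + 5.4) + (0.25) = p^2 + 5.7*p + 5.65.
T(p) = (p + 1.2)/(p^2 + 5.7*p + 5.65)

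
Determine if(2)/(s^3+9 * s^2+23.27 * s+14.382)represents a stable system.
Denominator: s^3 + 9*s^2 + 23.27*s + 14.382 = (s + 4.7)(s + 0.9)(s + 3.4). Poles: -0.9, -3.4, -4.7. All Re(p)<0: Yes (stable)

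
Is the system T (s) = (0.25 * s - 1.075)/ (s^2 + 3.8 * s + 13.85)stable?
Denominator: s^2 + 3.8*s + 13.85. Poles: -1.9 + 3.2j, -1.9 - 3.2j. All Re(p)<0: Yes (stable)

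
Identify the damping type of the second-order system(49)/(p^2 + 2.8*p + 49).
Standard form: ωn²/(p²+2ζωn·p+ωn²) gives ωn=7, ζ=0.2.
Underdamped (ζ = 0.2 < 1)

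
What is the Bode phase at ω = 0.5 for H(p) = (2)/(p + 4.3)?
Substitute p = j*0.5: H(j0.5) = 0.458911 - 0.0533618j.
∠H(j0.5) = atan2(Im, Re) = atan2(-0.0533618, 0.458911) = -6.63°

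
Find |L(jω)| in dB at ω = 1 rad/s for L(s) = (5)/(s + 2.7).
Substitute s = j*1: L(j1) = 1.62847 - 0.603136j.
|L(j1)| = sqrt(Re² + Im²) = 1.737.
20*log₁₀(1.737) = 4.79 dB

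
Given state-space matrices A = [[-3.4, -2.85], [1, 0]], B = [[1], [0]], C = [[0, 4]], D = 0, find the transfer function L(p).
L(p) = C(pI - A)⁻¹B + D.
Characteristic polynomial det(pI - A) = p^2 + 3.4*p + 2.85.
Numerator from C·adj(pI-A)·B + D·det(pI-A) = 4.
L(p) = (4)/(p^2 + 3.4*p + 2.85)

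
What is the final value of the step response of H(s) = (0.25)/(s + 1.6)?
FVT: lim_{t→∞} y(t) = lim_{s→0} s*Y(s) where Y(s) = H(s)/s.
= lim_{s→0} H(s) = H(0) = num(0)/den(0) = 0.25/1.6 = 0.1562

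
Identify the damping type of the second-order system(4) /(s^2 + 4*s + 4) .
Standard form: ωn²/(s²+2ζωn·s+ωn²) gives ωn=2, ζ=1.
Critically damped (ζ = 1)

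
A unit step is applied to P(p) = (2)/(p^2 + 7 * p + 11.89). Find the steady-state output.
FVT: lim_{t→∞} y(t) = lim_{p→0} p*Y(p) where Y(p) = P(p)/p.
= lim_{p→0} P(p) = P(0) = num(0)/den(0) = 2/11.89 = 0.1682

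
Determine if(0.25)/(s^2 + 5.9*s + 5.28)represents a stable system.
Denominator: s^2 + 5.9*s + 5.28 = (s + 4.8)(s + 1.1). Poles: -1.1, -4.8. All Re(p)<0: Yes (stable)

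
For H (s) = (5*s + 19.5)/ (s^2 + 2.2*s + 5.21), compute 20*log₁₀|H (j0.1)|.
Substitute s = j*0.1: H(j0.1) = 3.74736 - 0.0623883j.
|H(j0.1)| = sqrt(Re² + Im²) = 3.748.
20*log₁₀(3.748) = 11.48 dB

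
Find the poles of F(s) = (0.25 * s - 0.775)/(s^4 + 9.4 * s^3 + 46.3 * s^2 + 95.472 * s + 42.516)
Set denominator = 0: s^4 + 9.4*s^3 + 46.3*s^2 + 95.472*s + 42.516 = (s + 0.6)(s + 3)(s^2 + 5.8*s + 23.62) = 0 → Poles: -0.6, -2.9 + 3.9j, -2.9 - 3.9j, -3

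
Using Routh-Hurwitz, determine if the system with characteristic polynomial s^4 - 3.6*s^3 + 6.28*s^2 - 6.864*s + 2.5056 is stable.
Routh array:
s^4: [1, 6.28, 2.5056]; s^3: [-3.6, -6.864]; s^2: [4.37333, 2.5056]; s^1: [-4.80146]; s^0: [2.5056]
First column: [1, -3.6, 4.37333, -4.80146, 2.5056]. Sign changes = 4.
No, unstable (4 RHP root(s))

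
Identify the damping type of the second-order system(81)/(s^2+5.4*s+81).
Standard form: ωn²/(s²+2ζωn·s+ωn²) gives ωn=9, ζ=0.3.
Underdamped (ζ = 0.3 < 1)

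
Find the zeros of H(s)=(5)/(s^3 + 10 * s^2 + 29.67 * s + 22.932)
Numerator is a nonzero constant (5) → Zeros: none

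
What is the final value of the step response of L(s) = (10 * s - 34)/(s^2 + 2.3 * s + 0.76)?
FVT: lim_{t→∞} y(t) = lim_{s→0} s*Y(s) where Y(s) = L(s)/s.
= lim_{s→0} L(s) = L(0) = num(0)/den(0) = -34/0.76 = -44.74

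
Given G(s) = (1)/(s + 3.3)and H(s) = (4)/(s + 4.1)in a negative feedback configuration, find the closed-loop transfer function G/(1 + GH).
Closed-loop T = G/(1+GH).
Numerator: G_num * H_den = s + 4.1.
Denominator: G_den * H_den + G_num * H_num = (s^2 + 7.4*s + 13.53) + (4) = s^2 + 7.4*s + 17.53.
T(s) = (s + 4.1)/(s^2 + 7.4*s + 17.53)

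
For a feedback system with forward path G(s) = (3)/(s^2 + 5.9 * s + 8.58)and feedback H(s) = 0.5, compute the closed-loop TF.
Closed-loop T = G/(1+GH).
Numerator: G_num * H_den = 3.
Denominator: G_den * H_den + G_num * H_num = (s^2 + 5.9*s + 8.58) + (1.5) = s^2 + 5.9*s + 10.08.
T(s) = (3)/(s^2 + 5.9*s + 10.08)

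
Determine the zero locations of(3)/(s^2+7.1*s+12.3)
Numerator is a nonzero constant (3) → Zeros: none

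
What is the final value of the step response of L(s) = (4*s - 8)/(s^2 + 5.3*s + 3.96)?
FVT: lim_{t→∞} y(t) = lim_{s→0} s*Y(s) where Y(s) = L(s)/s.
= lim_{s→0} L(s) = L(0) = num(0)/den(0) = -8/3.96 = -2.02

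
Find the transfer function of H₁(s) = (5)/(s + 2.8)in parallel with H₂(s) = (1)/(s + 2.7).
Parallel: H = H₁ + H₂ = (n₁·d₂ + n₂·d₁)/(d₁·d₂).
n₁·d₂ = 5*s + 13.5. n₂·d₁ = s + 2.8. Sum = 6*s + 16.3. d₁·d₂ = s^2 + 5.5*s + 7.56.
H(s) = (6*s + 16.3)/(s^2 + 5.5*s + 7.56)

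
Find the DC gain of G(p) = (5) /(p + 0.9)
DC gain = G(0) = num(0)/den(0) = 5/0.9 = 5.556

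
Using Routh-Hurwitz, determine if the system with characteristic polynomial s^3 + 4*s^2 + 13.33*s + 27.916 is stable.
Routh array:
s^3: [1, 13.33]; s^2: [4, 27.916]; s^1: [6.351]; s^0: [27.916]
First column: [1, 4, 6.351, 27.916]. Sign changes = 0.
Yes, stable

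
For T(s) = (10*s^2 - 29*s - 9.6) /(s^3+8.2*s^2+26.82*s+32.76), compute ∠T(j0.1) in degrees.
Substitute s = j*0.1: T(j0.1) = -0.302083 - 0.0639609j.
∠T(j0.1) = atan2(Im, Re) = atan2(-0.0639609, -0.302083) = -168.05°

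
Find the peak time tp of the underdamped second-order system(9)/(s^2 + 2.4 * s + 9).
Standard form: ωn²/(s²+2ζωn·s+ωn²) → ωn = 3, ζ = 0.4.
ωd = ωn·√(1-ζ²) = 3·√(1-0.4²) = 2.75.
tp = π/ωd = π/2.75 = 1.143 s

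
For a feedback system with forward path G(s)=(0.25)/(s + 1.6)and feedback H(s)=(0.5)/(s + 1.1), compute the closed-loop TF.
Closed-loop T = G/(1+GH).
Numerator: G_num * H_den = 0.25*s + 0.275.
Denominator: G_den * H_den + G_num * H_num = (s^2 + 2.7*s + 1.76) + (0.125) = s^2 + 2.7*s + 1.885.
T(s) = (0.25*s + 0.275)/(s^2 + 2.7*s + 1.885)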